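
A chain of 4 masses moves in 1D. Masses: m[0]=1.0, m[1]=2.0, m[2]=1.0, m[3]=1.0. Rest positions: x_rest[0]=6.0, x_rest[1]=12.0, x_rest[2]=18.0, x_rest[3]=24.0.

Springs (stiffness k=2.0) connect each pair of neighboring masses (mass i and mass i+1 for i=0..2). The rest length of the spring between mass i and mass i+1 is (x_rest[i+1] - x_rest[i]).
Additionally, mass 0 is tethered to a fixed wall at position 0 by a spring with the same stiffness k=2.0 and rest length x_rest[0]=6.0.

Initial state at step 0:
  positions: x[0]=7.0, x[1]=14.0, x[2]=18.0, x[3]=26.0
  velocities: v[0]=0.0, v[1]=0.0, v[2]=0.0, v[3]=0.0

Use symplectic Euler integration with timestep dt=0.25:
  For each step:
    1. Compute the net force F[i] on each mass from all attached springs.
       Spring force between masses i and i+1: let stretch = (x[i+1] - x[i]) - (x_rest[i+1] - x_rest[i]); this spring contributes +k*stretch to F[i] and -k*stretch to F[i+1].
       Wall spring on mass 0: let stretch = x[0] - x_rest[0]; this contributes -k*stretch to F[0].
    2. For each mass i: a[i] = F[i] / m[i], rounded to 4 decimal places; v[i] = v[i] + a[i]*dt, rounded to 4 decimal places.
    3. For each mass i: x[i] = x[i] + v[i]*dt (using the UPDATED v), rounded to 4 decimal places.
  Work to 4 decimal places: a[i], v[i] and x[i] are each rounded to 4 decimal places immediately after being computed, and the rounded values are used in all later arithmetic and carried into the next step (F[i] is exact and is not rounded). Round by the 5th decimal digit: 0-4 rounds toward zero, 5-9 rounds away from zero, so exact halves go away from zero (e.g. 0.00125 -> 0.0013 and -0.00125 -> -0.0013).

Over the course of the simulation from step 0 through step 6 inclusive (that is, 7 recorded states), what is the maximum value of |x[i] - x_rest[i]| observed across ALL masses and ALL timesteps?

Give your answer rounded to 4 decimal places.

Answer: 2.7932

Derivation:
Step 0: x=[7.0000 14.0000 18.0000 26.0000] v=[0.0000 0.0000 0.0000 0.0000]
Step 1: x=[7.0000 13.8125 18.5000 25.7500] v=[0.0000 -0.7500 2.0000 -1.0000]
Step 2: x=[6.9766 13.4922 19.3203 25.3438] v=[-0.0938 -1.2813 3.2813 -1.6250]
Step 3: x=[6.8955 13.1289 20.1651 24.9346] v=[-0.3243 -1.4532 3.3790 -1.6368]
Step 4: x=[6.7317 12.8158 20.7265 24.6792] v=[-0.6554 -1.2525 2.2457 -1.0216]
Step 5: x=[6.4869 12.6168 20.7932 24.6797] v=[-0.9792 -0.7959 0.2667 0.0021]
Step 6: x=[6.1975 12.5457 20.3236 24.9444] v=[-1.1577 -0.2843 -1.8783 1.0589]
Max displacement = 2.7932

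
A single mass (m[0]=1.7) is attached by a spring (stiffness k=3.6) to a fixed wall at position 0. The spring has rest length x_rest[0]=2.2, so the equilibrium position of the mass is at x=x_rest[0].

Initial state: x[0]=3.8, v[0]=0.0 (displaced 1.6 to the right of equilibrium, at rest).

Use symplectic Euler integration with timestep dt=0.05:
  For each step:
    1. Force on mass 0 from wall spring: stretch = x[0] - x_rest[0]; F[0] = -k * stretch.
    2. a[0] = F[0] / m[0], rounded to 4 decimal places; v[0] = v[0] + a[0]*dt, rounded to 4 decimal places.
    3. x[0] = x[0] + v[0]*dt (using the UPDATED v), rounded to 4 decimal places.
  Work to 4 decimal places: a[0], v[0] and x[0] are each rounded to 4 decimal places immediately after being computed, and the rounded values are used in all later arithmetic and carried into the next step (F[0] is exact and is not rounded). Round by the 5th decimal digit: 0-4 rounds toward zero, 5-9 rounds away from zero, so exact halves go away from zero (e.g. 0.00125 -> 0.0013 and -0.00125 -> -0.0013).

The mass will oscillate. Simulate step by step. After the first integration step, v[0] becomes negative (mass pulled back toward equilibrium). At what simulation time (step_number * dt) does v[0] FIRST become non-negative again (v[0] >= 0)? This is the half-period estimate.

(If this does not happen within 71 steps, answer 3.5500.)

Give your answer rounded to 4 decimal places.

Answer: 2.2000

Derivation:
Step 0: x=[3.8000] v=[0.0000]
Step 1: x=[3.7915] v=[-0.1694]
Step 2: x=[3.7746] v=[-0.3379]
Step 3: x=[3.7494] v=[-0.5046]
Step 4: x=[3.7160] v=[-0.6687]
Step 5: x=[3.6745] v=[-0.8292]
Step 6: x=[3.6252] v=[-0.9853]
Step 7: x=[3.5684] v=[-1.1362]
Step 8: x=[3.5043] v=[-1.2811]
Step 9: x=[3.4333] v=[-1.4192]
Step 10: x=[3.3558] v=[-1.5498]
Step 11: x=[3.2722] v=[-1.6722]
Step 12: x=[3.1829] v=[-1.7857]
Step 13: x=[3.0884] v=[-1.8898]
Step 14: x=[2.9892] v=[-1.9839]
Step 15: x=[2.8858] v=[-2.0675]
Step 16: x=[2.7788] v=[-2.1401]
Step 17: x=[2.6687] v=[-2.2014]
Step 18: x=[2.5562] v=[-2.2510]
Step 19: x=[2.4418] v=[-2.2887]
Step 20: x=[2.3261] v=[-2.3143]
Step 21: x=[2.2097] v=[-2.3277]
Step 22: x=[2.0933] v=[-2.3287]
Step 23: x=[1.9774] v=[-2.3174]
Step 24: x=[1.8627] v=[-2.2938]
Step 25: x=[1.7498] v=[-2.2581]
Step 26: x=[1.6393] v=[-2.2104]
Step 27: x=[1.5318] v=[-2.1510]
Step 28: x=[1.4278] v=[-2.0803]
Step 29: x=[1.3279] v=[-1.9985]
Step 30: x=[1.2326] v=[-1.9062]
Step 31: x=[1.1424] v=[-1.8038]
Step 32: x=[1.0578] v=[-1.6918]
Step 33: x=[0.9793] v=[-1.5709]
Step 34: x=[0.9072] v=[-1.4417]
Step 35: x=[0.8420] v=[-1.3048]
Step 36: x=[0.7840] v=[-1.1610]
Step 37: x=[0.7334] v=[-1.0111]
Step 38: x=[0.6906] v=[-0.8558]
Step 39: x=[0.6558] v=[-0.6960]
Step 40: x=[0.6292] v=[-0.5325]
Step 41: x=[0.6109] v=[-0.3662]
Step 42: x=[0.6010] v=[-0.1979]
Step 43: x=[0.5996] v=[-0.0286]
Step 44: x=[0.6066] v=[0.1409]
First v>=0 after going negative at step 44, time=2.2000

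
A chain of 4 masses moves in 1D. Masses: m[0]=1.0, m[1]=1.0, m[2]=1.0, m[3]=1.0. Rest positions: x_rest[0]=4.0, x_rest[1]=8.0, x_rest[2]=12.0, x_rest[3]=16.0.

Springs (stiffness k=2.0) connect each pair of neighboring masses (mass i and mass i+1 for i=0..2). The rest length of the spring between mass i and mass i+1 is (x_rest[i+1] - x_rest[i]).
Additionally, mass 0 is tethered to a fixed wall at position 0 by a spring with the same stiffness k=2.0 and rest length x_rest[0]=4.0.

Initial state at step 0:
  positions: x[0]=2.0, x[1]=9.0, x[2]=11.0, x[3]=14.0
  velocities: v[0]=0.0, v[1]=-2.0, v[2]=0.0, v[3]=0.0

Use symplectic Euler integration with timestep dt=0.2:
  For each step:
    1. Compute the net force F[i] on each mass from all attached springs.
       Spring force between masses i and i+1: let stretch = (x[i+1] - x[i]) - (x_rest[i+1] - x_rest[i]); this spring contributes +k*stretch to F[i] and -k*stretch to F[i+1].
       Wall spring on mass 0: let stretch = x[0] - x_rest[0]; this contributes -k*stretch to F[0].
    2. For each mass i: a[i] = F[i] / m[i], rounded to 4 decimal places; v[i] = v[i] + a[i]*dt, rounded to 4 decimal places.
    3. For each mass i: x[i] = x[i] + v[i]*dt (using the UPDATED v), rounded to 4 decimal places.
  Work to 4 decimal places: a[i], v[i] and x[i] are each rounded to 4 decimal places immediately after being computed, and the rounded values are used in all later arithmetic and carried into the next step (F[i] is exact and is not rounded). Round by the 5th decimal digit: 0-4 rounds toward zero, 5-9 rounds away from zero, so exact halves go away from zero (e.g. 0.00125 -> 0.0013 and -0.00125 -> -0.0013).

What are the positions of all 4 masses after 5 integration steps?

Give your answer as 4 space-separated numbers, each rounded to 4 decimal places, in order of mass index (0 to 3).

Step 0: x=[2.0000 9.0000 11.0000 14.0000] v=[0.0000 -2.0000 0.0000 0.0000]
Step 1: x=[2.4000 8.2000 11.0800 14.0800] v=[2.0000 -4.0000 0.4000 0.4000]
Step 2: x=[3.0720 7.1664 11.1696 14.2400] v=[3.3600 -5.1680 0.4480 0.8000]
Step 3: x=[3.8258 6.1255 11.1846 14.4744] v=[3.7690 -5.2045 0.0749 1.1718]
Step 4: x=[4.4575 5.3054 11.0580 14.7656] v=[3.1586 -4.1007 -0.6328 1.4559]
Step 5: x=[4.8005 4.8776 10.7678 15.0802] v=[1.7148 -2.1388 -1.4508 1.5729]

Answer: 4.8005 4.8776 10.7678 15.0802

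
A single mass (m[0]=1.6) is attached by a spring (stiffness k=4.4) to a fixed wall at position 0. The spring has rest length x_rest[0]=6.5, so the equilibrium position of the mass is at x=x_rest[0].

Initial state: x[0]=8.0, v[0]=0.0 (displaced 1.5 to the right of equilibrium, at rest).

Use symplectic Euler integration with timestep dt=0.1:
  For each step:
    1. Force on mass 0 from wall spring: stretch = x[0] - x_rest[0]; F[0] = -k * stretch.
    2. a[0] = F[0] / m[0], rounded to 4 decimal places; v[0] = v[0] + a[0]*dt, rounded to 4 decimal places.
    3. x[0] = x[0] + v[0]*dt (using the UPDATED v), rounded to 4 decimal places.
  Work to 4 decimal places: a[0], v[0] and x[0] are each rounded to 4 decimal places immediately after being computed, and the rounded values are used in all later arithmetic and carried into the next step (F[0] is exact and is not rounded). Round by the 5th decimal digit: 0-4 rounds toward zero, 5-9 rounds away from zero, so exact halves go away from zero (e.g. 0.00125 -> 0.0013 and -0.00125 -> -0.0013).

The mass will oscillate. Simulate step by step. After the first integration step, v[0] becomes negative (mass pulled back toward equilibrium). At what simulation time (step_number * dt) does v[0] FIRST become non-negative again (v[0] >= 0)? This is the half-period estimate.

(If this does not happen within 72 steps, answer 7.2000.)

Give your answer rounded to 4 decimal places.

Answer: 1.9000

Derivation:
Step 0: x=[8.0000] v=[0.0000]
Step 1: x=[7.9588] v=[-0.4125]
Step 2: x=[7.8774] v=[-0.8137]
Step 3: x=[7.7582] v=[-1.1925]
Step 4: x=[7.6044] v=[-1.5385]
Step 5: x=[7.4202] v=[-1.8422]
Step 6: x=[7.2107] v=[-2.0953]
Step 7: x=[6.9816] v=[-2.2907]
Step 8: x=[6.7393] v=[-2.4231]
Step 9: x=[6.4904] v=[-2.4889]
Step 10: x=[6.2418] v=[-2.4863]
Step 11: x=[6.0003] v=[-2.4153]
Step 12: x=[5.7725] v=[-2.2779]
Step 13: x=[5.5647] v=[-2.0778]
Step 14: x=[5.3826] v=[-1.8206]
Step 15: x=[5.2313] v=[-1.5133]
Step 16: x=[5.1149] v=[-1.1644]
Step 17: x=[5.0366] v=[-0.7835]
Step 18: x=[4.9985] v=[-0.3811]
Step 19: x=[5.0017] v=[0.0318]
First v>=0 after going negative at step 19, time=1.9000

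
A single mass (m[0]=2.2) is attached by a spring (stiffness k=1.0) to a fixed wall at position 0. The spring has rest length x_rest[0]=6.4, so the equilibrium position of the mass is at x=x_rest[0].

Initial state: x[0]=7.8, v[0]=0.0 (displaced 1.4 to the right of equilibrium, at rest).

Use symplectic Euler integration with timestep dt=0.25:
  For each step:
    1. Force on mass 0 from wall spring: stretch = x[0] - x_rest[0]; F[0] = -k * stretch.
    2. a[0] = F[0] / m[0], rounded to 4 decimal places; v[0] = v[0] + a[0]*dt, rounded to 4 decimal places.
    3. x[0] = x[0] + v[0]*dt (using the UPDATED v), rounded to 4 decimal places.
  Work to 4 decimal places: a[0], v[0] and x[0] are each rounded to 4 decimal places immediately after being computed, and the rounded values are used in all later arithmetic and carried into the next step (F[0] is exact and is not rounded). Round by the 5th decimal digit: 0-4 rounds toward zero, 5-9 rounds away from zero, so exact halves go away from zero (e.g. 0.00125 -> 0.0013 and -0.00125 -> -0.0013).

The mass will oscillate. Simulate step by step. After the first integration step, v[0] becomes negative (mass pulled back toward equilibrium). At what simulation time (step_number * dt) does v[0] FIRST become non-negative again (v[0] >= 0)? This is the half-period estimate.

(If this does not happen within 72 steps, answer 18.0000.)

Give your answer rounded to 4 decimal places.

Answer: 4.7500

Derivation:
Step 0: x=[7.8000] v=[0.0000]
Step 1: x=[7.7602] v=[-0.1591]
Step 2: x=[7.6818] v=[-0.3137]
Step 3: x=[7.5670] v=[-0.4594]
Step 4: x=[7.4190] v=[-0.5920]
Step 5: x=[7.2421] v=[-0.7078]
Step 6: x=[7.0412] v=[-0.8035]
Step 7: x=[6.8221] v=[-0.8764]
Step 8: x=[6.5910] v=[-0.9244]
Step 9: x=[6.3545] v=[-0.9461]
Step 10: x=[6.1193] v=[-0.9409]
Step 11: x=[5.8921] v=[-0.9090]
Step 12: x=[5.6793] v=[-0.8513]
Step 13: x=[5.4870] v=[-0.7694]
Step 14: x=[5.3206] v=[-0.6657]
Step 15: x=[5.1848] v=[-0.5431]
Step 16: x=[5.0836] v=[-0.4050]
Step 17: x=[5.0198] v=[-0.2554]
Step 18: x=[4.9952] v=[-0.0986]
Step 19: x=[5.0105] v=[0.0610]
First v>=0 after going negative at step 19, time=4.7500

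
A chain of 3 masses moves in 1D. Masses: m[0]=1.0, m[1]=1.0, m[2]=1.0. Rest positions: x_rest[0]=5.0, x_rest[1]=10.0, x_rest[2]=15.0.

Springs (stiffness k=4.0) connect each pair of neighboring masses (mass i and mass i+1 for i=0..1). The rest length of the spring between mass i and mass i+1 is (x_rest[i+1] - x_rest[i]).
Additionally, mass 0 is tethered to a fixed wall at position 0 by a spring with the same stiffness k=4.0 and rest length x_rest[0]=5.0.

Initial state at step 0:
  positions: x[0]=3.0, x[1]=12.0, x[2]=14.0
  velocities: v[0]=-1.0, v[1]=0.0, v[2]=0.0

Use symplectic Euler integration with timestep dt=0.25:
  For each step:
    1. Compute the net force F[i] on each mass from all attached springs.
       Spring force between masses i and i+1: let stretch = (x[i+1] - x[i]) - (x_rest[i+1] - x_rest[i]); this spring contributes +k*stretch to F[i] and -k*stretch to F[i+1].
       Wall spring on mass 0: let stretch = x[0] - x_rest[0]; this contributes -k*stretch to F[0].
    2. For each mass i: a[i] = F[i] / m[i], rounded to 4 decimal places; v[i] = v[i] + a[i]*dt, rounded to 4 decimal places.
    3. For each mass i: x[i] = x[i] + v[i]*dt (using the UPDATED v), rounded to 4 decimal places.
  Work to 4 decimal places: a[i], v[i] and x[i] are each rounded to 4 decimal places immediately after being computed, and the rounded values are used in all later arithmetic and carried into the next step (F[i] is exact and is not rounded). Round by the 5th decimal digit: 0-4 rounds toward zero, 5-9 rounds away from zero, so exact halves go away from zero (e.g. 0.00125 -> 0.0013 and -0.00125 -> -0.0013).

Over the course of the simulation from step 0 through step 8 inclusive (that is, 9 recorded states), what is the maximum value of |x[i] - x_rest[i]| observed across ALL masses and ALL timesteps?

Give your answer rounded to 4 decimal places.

Step 0: x=[3.0000 12.0000 14.0000] v=[-1.0000 0.0000 0.0000]
Step 1: x=[4.2500 10.2500 14.7500] v=[5.0000 -7.0000 3.0000]
Step 2: x=[5.9375 8.1250 15.6250] v=[6.7500 -8.5000 3.5000]
Step 3: x=[6.6875 7.3281 15.8750] v=[3.0000 -3.1875 1.0000]
Step 4: x=[5.9258 8.5078 15.2383] v=[-3.0469 4.7188 -2.5469]
Step 5: x=[4.3281 10.7246 14.1690] v=[-6.3907 8.8673 -4.2774]
Step 6: x=[3.2475 12.2034 13.4886] v=[-4.3223 5.9152 -2.7218]
Step 7: x=[3.5940 11.7645 13.7369] v=[1.3861 -1.7555 0.9930]
Step 8: x=[5.0847 9.7761 14.7421] v=[5.9626 -7.9536 4.0206]
Max displacement = 2.6719

Answer: 2.6719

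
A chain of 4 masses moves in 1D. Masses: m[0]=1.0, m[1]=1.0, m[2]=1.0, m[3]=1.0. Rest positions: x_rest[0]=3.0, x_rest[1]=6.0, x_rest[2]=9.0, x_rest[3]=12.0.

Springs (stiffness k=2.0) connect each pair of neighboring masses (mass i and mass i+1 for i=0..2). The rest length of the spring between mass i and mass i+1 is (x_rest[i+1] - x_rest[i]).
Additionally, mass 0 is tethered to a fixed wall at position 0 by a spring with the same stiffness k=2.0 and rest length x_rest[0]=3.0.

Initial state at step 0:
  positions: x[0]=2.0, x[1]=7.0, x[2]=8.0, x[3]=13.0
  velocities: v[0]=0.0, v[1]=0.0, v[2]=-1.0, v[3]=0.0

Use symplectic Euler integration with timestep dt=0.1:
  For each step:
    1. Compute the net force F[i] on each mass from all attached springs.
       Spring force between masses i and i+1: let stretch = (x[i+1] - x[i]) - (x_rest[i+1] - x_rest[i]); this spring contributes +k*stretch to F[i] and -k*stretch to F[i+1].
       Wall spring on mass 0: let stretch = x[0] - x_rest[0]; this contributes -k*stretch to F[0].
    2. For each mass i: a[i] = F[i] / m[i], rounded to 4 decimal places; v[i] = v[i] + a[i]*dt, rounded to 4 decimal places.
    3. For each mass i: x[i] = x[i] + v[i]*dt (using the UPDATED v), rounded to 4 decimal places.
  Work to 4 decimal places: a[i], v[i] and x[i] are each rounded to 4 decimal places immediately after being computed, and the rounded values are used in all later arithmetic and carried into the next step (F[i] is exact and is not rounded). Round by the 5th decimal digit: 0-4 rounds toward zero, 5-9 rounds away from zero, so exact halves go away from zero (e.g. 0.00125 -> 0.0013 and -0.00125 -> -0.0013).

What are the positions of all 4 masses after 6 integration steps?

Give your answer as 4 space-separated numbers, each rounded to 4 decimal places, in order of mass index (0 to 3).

Answer: 3.0006 5.6436 8.8468 12.2515

Derivation:
Step 0: x=[2.0000 7.0000 8.0000 13.0000] v=[0.0000 0.0000 -1.0000 0.0000]
Step 1: x=[2.0600 6.9200 7.9800 12.9600] v=[0.6000 -0.8000 -0.2000 -0.4000]
Step 2: x=[2.1760 6.7640 8.0384 12.8804] v=[1.1600 -1.5600 0.5840 -0.7960]
Step 3: x=[2.3402 6.5417 8.1682 12.7640] v=[1.6424 -2.2227 1.2975 -1.1644]
Step 4: x=[2.5417 6.2679 8.3573 12.6156] v=[2.0147 -2.7377 1.8914 -1.4836]
Step 5: x=[2.7669 5.9614 8.5898 12.4421] v=[2.2516 -3.0651 2.3252 -1.7353]
Step 6: x=[3.0006 5.6436 8.8468 12.2515] v=[2.3371 -3.1783 2.5700 -1.9058]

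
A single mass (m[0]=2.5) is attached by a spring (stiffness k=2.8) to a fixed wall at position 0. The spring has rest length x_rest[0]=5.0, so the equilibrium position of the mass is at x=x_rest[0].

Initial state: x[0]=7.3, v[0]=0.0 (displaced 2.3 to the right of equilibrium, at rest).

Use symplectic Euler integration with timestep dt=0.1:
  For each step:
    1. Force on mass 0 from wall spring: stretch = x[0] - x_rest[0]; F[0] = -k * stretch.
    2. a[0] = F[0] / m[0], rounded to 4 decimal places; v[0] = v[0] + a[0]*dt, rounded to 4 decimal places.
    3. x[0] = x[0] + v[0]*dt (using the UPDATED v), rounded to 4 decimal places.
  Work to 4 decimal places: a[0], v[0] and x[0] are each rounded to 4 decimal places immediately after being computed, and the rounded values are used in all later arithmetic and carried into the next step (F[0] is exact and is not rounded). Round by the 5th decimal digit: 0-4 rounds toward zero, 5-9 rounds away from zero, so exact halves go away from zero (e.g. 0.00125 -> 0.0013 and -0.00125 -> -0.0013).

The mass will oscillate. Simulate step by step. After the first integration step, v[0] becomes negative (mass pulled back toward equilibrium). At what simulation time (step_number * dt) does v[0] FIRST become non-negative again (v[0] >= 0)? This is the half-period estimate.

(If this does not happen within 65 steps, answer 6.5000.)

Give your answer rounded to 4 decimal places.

Answer: 3.0000

Derivation:
Step 0: x=[7.3000] v=[0.0000]
Step 1: x=[7.2742] v=[-0.2576]
Step 2: x=[7.2230] v=[-0.5123]
Step 3: x=[7.1469] v=[-0.7613]
Step 4: x=[7.0467] v=[-1.0018]
Step 5: x=[6.9236] v=[-1.2310]
Step 6: x=[6.7790] v=[-1.4464]
Step 7: x=[6.6144] v=[-1.6457]
Step 8: x=[6.4318] v=[-1.8265]
Step 9: x=[6.2331] v=[-1.9869]
Step 10: x=[6.0206] v=[-2.1250]
Step 11: x=[5.7967] v=[-2.2393]
Step 12: x=[5.5639] v=[-2.3285]
Step 13: x=[5.3247] v=[-2.3917]
Step 14: x=[5.0819] v=[-2.4281]
Step 15: x=[4.8382] v=[-2.4373]
Step 16: x=[4.5963] v=[-2.4192]
Step 17: x=[4.3589] v=[-2.3740]
Step 18: x=[4.1287] v=[-2.3022]
Step 19: x=[3.9082] v=[-2.2046]
Step 20: x=[3.7000] v=[-2.0823]
Step 21: x=[3.5063] v=[-1.9367]
Step 22: x=[3.3294] v=[-1.7694]
Step 23: x=[3.1712] v=[-1.5823]
Step 24: x=[3.0335] v=[-1.3775]
Step 25: x=[2.9178] v=[-1.1573]
Step 26: x=[2.8254] v=[-0.9241]
Step 27: x=[2.7574] v=[-0.6805]
Step 28: x=[2.7145] v=[-0.4293]
Step 29: x=[2.6972] v=[-0.1733]
Step 30: x=[2.7057] v=[0.0846]
First v>=0 after going negative at step 30, time=3.0000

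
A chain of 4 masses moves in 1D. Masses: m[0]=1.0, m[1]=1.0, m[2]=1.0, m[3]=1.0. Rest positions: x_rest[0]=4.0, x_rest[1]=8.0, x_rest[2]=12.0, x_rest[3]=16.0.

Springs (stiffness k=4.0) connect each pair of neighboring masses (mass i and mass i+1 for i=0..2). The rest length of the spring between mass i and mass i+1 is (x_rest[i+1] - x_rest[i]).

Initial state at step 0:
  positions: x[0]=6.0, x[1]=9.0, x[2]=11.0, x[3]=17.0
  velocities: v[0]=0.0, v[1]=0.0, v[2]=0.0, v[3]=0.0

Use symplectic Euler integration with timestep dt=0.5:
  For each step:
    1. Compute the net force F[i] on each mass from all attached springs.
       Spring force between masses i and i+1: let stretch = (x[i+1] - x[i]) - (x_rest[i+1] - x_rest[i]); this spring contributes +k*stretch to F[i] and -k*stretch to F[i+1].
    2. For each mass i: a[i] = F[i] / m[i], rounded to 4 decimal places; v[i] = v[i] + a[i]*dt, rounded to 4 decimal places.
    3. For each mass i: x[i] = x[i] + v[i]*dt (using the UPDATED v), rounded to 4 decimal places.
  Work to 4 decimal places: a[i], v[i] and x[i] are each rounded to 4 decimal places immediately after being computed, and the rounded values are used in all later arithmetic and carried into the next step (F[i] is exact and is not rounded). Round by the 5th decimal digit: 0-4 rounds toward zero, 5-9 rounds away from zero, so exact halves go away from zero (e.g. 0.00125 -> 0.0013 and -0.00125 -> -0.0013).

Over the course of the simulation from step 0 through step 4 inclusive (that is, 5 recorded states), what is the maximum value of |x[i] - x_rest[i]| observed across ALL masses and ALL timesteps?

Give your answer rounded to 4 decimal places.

Step 0: x=[6.0000 9.0000 11.0000 17.0000] v=[0.0000 0.0000 0.0000 0.0000]
Step 1: x=[5.0000 8.0000 15.0000 15.0000] v=[-2.0000 -2.0000 8.0000 -4.0000]
Step 2: x=[3.0000 11.0000 12.0000 17.0000] v=[-4.0000 6.0000 -6.0000 4.0000]
Step 3: x=[5.0000 7.0000 13.0000 18.0000] v=[4.0000 -8.0000 2.0000 2.0000]
Step 4: x=[5.0000 7.0000 13.0000 18.0000] v=[0.0000 0.0000 0.0000 0.0000]
Max displacement = 3.0000

Answer: 3.0000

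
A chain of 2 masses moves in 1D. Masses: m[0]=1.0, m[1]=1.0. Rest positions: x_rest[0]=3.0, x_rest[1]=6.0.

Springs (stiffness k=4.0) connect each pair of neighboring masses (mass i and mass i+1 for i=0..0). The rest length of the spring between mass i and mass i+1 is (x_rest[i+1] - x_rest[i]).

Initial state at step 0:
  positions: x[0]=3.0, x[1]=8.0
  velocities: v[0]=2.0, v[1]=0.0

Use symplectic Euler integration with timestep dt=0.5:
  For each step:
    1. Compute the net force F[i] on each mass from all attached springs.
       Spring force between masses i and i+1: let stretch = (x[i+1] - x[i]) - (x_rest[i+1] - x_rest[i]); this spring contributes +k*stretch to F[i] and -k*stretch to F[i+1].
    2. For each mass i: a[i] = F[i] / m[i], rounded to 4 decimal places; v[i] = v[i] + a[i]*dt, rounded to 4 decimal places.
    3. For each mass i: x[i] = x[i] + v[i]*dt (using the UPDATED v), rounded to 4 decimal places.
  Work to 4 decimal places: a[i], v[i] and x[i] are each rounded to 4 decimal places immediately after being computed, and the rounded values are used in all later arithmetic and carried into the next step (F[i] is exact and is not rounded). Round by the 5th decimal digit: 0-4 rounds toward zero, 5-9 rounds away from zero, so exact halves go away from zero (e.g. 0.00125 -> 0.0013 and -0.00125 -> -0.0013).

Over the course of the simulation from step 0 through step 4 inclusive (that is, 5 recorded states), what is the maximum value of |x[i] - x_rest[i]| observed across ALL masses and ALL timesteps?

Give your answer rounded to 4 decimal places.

Step 0: x=[3.0000 8.0000] v=[2.0000 0.0000]
Step 1: x=[6.0000 6.0000] v=[6.0000 -4.0000]
Step 2: x=[6.0000 7.0000] v=[0.0000 2.0000]
Step 3: x=[4.0000 10.0000] v=[-4.0000 6.0000]
Step 4: x=[5.0000 10.0000] v=[2.0000 0.0000]
Max displacement = 4.0000

Answer: 4.0000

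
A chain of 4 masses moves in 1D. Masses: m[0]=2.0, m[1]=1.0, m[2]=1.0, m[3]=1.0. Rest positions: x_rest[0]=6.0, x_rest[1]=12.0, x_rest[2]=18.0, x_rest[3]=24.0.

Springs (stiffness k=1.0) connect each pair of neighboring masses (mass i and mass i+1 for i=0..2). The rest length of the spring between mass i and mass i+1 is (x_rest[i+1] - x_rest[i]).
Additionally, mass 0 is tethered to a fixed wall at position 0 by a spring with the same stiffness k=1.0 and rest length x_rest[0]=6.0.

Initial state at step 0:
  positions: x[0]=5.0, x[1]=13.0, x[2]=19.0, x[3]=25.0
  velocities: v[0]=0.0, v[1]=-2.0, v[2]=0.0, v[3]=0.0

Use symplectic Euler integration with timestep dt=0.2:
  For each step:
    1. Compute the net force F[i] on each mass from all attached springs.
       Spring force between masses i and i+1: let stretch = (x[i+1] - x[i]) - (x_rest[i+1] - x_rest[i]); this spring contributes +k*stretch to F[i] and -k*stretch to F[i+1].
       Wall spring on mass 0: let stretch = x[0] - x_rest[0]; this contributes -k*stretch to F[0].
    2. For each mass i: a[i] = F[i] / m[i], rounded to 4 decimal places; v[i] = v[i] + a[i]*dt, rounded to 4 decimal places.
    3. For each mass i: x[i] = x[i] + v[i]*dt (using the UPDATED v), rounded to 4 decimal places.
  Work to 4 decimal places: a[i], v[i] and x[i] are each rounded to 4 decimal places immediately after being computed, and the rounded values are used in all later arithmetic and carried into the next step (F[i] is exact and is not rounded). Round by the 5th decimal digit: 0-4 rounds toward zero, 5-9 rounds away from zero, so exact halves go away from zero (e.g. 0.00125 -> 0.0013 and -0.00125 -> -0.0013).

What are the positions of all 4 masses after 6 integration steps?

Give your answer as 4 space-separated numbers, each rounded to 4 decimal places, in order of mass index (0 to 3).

Step 0: x=[5.0000 13.0000 19.0000 25.0000] v=[0.0000 -2.0000 0.0000 0.0000]
Step 1: x=[5.0600 12.5200 19.0000 25.0000] v=[0.3000 -2.4000 0.0000 0.0000]
Step 2: x=[5.1680 12.0008 18.9808 25.0000] v=[0.5400 -2.5960 -0.0960 0.0000]
Step 3: x=[5.3093 11.4875 18.9232 24.9992] v=[0.7065 -2.5666 -0.2882 -0.0038]
Step 4: x=[5.4680 11.0245 18.8112 24.9954] v=[0.7934 -2.3151 -0.5601 -0.0190]
Step 5: x=[5.6285 10.6507 18.6351 24.9842] v=[0.8023 -1.8691 -0.8806 -0.0558]
Step 6: x=[5.7768 10.3954 18.3936 24.9591] v=[0.7417 -1.2767 -1.2077 -0.1256]

Answer: 5.7768 10.3954 18.3936 24.9591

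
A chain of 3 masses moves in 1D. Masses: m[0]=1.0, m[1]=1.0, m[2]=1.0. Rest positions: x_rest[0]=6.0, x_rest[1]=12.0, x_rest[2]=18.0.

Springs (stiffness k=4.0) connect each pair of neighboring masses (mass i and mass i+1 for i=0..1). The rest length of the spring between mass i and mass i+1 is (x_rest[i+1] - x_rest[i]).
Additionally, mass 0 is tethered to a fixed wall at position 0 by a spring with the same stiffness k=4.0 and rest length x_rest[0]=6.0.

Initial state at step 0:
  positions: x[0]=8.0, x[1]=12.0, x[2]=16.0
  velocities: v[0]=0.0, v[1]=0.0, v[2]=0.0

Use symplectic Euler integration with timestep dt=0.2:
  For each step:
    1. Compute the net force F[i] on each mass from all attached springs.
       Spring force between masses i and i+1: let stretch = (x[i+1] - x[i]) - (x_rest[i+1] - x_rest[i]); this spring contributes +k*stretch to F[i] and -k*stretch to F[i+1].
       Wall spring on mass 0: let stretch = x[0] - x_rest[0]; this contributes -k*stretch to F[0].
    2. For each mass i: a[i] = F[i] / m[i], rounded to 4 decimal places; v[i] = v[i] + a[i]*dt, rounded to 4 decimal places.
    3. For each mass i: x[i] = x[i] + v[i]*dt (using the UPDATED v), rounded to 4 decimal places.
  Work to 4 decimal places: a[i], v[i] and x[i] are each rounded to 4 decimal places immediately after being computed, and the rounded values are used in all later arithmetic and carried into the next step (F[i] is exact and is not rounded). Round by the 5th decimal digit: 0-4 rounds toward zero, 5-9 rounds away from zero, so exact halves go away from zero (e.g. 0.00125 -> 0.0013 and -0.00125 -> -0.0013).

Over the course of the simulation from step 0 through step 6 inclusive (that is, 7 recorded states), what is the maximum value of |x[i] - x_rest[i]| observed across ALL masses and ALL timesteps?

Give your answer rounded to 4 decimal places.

Step 0: x=[8.0000 12.0000 16.0000] v=[0.0000 0.0000 0.0000]
Step 1: x=[7.3600 12.0000 16.3200] v=[-3.2000 0.0000 1.6000]
Step 2: x=[6.2848 11.9488 16.9088] v=[-5.3760 -0.2560 2.9440]
Step 3: x=[5.1103 11.7850 17.6640] v=[-5.8726 -0.8192 3.7760]
Step 4: x=[4.1861 11.4938 18.4386] v=[-4.6211 -1.4558 3.8728]
Step 5: x=[3.7613 11.1446 19.0620] v=[-2.1238 -1.7461 3.1170]
Step 6: x=[3.9161 10.8808 19.3786] v=[0.7738 -1.3188 1.5831]
Max displacement = 2.2387

Answer: 2.2387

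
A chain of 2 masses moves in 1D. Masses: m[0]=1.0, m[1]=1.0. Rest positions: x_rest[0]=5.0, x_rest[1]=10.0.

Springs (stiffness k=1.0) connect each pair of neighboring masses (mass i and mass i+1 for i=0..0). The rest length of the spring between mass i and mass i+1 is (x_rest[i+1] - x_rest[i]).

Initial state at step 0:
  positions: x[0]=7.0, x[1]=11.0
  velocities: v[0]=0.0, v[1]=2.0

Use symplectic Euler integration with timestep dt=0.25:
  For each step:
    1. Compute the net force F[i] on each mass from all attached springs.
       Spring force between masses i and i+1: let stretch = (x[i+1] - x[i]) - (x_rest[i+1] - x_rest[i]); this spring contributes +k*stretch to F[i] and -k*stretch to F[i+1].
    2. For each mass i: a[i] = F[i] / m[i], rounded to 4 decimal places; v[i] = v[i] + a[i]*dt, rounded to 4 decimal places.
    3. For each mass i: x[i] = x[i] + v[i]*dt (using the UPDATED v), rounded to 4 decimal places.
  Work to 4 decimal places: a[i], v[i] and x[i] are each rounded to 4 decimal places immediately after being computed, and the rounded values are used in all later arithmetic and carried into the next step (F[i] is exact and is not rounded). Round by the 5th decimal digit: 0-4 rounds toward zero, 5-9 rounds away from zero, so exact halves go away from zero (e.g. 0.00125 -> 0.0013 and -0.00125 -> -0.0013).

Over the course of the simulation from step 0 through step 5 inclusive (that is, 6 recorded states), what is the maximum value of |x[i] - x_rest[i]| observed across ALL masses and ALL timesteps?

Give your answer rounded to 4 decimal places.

Step 0: x=[7.0000 11.0000] v=[0.0000 2.0000]
Step 1: x=[6.9375 11.5625] v=[-0.2500 2.2500]
Step 2: x=[6.8516 12.1485] v=[-0.3438 2.3438]
Step 3: x=[6.7842 12.7159] v=[-0.2696 2.2696]
Step 4: x=[6.7750 13.2251] v=[-0.0367 2.0367]
Step 5: x=[6.8565 13.6437] v=[0.3258 1.6742]
Max displacement = 3.6437

Answer: 3.6437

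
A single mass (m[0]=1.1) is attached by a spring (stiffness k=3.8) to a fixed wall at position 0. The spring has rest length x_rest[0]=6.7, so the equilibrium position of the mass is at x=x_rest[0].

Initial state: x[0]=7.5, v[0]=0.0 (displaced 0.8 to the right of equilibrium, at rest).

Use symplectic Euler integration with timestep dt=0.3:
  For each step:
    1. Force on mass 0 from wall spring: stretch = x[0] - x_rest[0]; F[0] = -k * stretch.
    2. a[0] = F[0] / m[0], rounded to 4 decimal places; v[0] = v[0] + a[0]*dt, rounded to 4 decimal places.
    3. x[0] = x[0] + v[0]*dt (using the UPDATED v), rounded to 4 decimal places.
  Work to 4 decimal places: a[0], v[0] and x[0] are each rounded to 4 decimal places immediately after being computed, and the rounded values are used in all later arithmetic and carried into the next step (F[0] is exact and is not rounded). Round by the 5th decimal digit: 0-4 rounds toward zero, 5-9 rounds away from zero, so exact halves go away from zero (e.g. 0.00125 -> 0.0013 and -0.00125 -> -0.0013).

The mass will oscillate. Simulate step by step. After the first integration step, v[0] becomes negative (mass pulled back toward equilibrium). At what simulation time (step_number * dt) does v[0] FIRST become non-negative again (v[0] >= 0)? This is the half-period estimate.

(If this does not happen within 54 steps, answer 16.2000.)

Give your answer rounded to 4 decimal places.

Answer: 1.8000

Derivation:
Step 0: x=[7.5000] v=[0.0000]
Step 1: x=[7.2513] v=[-0.8291]
Step 2: x=[6.8312] v=[-1.4005]
Step 3: x=[6.3703] v=[-1.5365]
Step 4: x=[6.0119] v=[-1.1948]
Step 5: x=[5.8674] v=[-0.4817]
Step 6: x=[5.9818] v=[0.3812]
First v>=0 after going negative at step 6, time=1.8000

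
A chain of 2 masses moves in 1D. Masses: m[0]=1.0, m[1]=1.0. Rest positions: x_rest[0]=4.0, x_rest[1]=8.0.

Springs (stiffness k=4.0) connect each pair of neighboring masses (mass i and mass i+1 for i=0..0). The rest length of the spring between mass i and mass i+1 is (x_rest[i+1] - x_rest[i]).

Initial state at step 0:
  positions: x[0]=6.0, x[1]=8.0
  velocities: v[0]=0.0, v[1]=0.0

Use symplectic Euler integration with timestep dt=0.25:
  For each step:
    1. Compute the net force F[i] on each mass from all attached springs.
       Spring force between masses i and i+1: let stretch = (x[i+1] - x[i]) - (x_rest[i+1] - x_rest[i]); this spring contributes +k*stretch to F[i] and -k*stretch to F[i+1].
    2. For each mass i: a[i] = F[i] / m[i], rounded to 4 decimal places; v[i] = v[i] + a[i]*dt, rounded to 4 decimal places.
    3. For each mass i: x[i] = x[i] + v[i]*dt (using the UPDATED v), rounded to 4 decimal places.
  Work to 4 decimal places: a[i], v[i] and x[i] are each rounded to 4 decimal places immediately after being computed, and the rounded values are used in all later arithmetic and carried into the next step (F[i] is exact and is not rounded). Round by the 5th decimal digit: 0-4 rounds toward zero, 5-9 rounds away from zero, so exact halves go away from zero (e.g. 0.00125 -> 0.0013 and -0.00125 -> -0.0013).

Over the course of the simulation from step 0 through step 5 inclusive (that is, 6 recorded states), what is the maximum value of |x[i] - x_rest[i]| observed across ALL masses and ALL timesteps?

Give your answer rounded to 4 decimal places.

Answer: 2.0625

Derivation:
Step 0: x=[6.0000 8.0000] v=[0.0000 0.0000]
Step 1: x=[5.5000 8.5000] v=[-2.0000 2.0000]
Step 2: x=[4.7500 9.2500] v=[-3.0000 3.0000]
Step 3: x=[4.1250 9.8750] v=[-2.5000 2.5000]
Step 4: x=[3.9375 10.0625] v=[-0.7500 0.7500]
Step 5: x=[4.2813 9.7188] v=[1.3750 -1.3750]
Max displacement = 2.0625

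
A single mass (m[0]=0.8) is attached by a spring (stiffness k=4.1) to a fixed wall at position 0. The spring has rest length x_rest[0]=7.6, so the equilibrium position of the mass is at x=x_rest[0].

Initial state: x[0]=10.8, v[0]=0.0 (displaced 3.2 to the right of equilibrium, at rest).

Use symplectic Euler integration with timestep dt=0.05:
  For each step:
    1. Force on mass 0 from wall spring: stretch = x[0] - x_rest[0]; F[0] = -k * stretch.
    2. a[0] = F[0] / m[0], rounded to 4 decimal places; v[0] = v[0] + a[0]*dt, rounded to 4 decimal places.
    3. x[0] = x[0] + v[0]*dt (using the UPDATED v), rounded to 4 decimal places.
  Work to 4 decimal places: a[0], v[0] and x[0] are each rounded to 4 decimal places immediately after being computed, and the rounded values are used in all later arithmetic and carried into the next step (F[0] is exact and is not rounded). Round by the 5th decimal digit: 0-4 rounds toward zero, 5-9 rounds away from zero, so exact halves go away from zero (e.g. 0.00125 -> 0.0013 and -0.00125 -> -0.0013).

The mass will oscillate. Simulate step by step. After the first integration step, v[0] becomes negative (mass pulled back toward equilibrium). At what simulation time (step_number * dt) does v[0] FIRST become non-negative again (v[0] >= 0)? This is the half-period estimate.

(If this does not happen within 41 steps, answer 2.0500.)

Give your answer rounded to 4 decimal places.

Step 0: x=[10.8000] v=[0.0000]
Step 1: x=[10.7590] v=[-0.8200]
Step 2: x=[10.6775] v=[-1.6295]
Step 3: x=[10.5566] v=[-2.4181]
Step 4: x=[10.3978] v=[-3.1757]
Step 5: x=[10.2032] v=[-3.8926]
Step 6: x=[9.9752] v=[-4.5597]
Step 7: x=[9.7168] v=[-5.1683]
Step 8: x=[9.4313] v=[-5.7107]
Step 9: x=[9.1223] v=[-6.1800]
Step 10: x=[8.7938] v=[-6.5701]
Step 11: x=[8.4500] v=[-6.8760]
Step 12: x=[8.0953] v=[-7.0938]
Step 13: x=[7.7343] v=[-7.2207]
Step 14: x=[7.3715] v=[-7.2551]
Step 15: x=[7.0117] v=[-7.1965]
Step 16: x=[6.6594] v=[-7.0458]
Step 17: x=[6.3192] v=[-6.8048]
Step 18: x=[5.9954] v=[-6.4766]
Step 19: x=[5.6921] v=[-6.0654]
Step 20: x=[5.4133] v=[-5.5765]
Step 21: x=[5.1625] v=[-5.0162]
Step 22: x=[4.9429] v=[-4.3916]
Step 23: x=[4.7574] v=[-3.7107]
Step 24: x=[4.6083] v=[-2.9823]
Step 25: x=[4.4975] v=[-2.2157]
Step 26: x=[4.4265] v=[-1.4207]
Step 27: x=[4.3961] v=[-0.6075]
Step 28: x=[4.4068] v=[0.2135]
First v>=0 after going negative at step 28, time=1.4000

Answer: 1.4000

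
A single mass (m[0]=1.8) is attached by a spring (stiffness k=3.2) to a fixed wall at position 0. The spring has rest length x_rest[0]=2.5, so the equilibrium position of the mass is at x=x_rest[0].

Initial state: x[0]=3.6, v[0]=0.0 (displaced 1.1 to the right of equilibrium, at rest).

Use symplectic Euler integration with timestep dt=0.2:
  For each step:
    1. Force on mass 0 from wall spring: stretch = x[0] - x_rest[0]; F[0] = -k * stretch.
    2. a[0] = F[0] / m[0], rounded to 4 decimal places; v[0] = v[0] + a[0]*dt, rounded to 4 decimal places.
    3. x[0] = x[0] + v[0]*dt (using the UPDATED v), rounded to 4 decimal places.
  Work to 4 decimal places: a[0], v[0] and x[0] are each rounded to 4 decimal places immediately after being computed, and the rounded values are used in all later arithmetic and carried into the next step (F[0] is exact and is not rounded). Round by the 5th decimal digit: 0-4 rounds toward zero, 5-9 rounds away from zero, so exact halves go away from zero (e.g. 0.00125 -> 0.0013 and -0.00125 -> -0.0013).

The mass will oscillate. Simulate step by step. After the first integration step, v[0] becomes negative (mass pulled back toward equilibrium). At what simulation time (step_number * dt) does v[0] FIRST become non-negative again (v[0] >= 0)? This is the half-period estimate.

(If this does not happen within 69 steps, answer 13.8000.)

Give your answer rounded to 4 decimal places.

Answer: 2.4000

Derivation:
Step 0: x=[3.6000] v=[0.0000]
Step 1: x=[3.5218] v=[-0.3911]
Step 2: x=[3.3709] v=[-0.7544]
Step 3: x=[3.1581] v=[-1.0641]
Step 4: x=[2.8985] v=[-1.2981]
Step 5: x=[2.6105] v=[-1.4398]
Step 6: x=[2.3147] v=[-1.4791]
Step 7: x=[2.0321] v=[-1.4132]
Step 8: x=[1.7827] v=[-1.2468]
Step 9: x=[1.5843] v=[-0.9918]
Step 10: x=[1.4511] v=[-0.6662]
Step 11: x=[1.3924] v=[-0.2933]
Step 12: x=[1.4125] v=[0.1005]
First v>=0 after going negative at step 12, time=2.4000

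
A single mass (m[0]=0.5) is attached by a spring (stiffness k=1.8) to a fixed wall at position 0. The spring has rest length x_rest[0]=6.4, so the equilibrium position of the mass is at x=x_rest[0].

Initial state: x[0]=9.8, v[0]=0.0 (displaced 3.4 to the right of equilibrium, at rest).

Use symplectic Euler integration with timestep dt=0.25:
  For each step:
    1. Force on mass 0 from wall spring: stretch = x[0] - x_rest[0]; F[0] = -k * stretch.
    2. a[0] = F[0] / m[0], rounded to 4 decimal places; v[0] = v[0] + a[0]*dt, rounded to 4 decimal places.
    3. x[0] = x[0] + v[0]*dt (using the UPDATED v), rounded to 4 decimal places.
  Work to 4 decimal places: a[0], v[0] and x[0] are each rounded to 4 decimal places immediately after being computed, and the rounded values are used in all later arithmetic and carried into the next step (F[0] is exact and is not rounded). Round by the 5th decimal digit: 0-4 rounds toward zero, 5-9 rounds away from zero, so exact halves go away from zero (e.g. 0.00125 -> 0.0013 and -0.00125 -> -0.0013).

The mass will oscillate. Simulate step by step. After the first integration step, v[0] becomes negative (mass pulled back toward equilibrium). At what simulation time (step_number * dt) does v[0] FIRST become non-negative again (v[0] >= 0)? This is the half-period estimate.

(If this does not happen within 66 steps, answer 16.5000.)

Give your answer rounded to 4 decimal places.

Step 0: x=[9.8000] v=[0.0000]
Step 1: x=[9.0350] v=[-3.0600]
Step 2: x=[7.6771] v=[-5.4315]
Step 3: x=[6.0319] v=[-6.5809]
Step 4: x=[4.4695] v=[-6.2496]
Step 5: x=[3.3415] v=[-4.5122]
Step 6: x=[2.9016] v=[-1.7596]
Step 7: x=[3.2489] v=[1.3890]
First v>=0 after going negative at step 7, time=1.7500

Answer: 1.7500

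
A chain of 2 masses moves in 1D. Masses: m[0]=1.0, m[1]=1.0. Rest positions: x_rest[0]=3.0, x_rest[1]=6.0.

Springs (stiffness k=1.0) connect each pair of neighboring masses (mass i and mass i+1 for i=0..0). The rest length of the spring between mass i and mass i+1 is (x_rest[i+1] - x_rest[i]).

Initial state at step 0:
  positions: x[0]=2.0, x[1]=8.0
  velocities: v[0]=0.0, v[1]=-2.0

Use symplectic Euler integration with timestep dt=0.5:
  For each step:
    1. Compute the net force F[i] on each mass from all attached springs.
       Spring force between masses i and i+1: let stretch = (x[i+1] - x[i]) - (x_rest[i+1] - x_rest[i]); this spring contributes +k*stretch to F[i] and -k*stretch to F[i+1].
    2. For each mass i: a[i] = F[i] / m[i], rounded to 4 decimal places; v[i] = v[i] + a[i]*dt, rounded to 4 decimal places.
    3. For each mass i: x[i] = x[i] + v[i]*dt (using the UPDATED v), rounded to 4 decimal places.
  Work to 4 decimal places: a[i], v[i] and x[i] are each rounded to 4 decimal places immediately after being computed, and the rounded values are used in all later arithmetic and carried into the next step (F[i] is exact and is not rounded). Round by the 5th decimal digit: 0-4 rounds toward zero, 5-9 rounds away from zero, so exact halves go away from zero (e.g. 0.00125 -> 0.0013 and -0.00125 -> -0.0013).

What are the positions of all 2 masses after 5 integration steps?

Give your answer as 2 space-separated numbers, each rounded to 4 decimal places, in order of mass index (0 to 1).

Step 0: x=[2.0000 8.0000] v=[0.0000 -2.0000]
Step 1: x=[2.7500 6.2500] v=[1.5000 -3.5000]
Step 2: x=[3.6250 4.3750] v=[1.7500 -3.7500]
Step 3: x=[3.9375 3.0625] v=[0.6250 -2.6250]
Step 4: x=[3.2813 2.7188] v=[-1.3125 -0.6875]
Step 5: x=[1.7344 3.2657] v=[-3.0938 1.0938]

Answer: 1.7344 3.2657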